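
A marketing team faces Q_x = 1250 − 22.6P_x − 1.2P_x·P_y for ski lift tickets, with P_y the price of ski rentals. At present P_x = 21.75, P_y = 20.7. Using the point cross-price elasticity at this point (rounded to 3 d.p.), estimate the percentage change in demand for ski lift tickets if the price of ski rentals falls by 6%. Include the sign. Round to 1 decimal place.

14.9%

At P_x = 21.75, P_y = 20.7: Q_x = 218.18.
∂Q_x/∂P_y = -1.2P_x = -26.1000.
ε = (∂Q_x/∂P_y)(P_y/Q_x) = -26.1000 × 20.7/218.18 ≈ -2.476.
%ΔQ_x ≈ ε × %ΔP_y = -2.476 × (-6%) = 14.9%.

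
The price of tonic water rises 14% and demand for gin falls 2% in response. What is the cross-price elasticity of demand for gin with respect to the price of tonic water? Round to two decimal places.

-0.14

ε = (%ΔQ of gin) / (%ΔP of tonic water) = (-2%) / (14%) ≈ -0.14.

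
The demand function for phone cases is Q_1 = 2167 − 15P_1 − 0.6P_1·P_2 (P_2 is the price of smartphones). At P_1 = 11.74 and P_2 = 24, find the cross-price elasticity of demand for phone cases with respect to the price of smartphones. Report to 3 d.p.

At P_1 = 11.74 and P_2 = 24: Q_1 = 1821.844.
∂Q_1/∂P_2 = -0.6P_1 = -0.6(11.74) = -7.0440.
ε = (∂Q_1/∂P_2)(P_2/Q_1) = -7.0440 × (24/1821.844) ≈ -0.093.

-0.093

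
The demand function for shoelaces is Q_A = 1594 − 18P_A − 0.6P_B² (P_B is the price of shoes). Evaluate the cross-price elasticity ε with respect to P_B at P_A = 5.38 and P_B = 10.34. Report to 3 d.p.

-0.090

At P_A = 5.38 and P_B = 10.34: Q_A = 1433.011.
∂Q_A/∂P_B = -1.2P_B = -1.2(10.34) = -12.4080.
ε = (∂Q_A/∂P_B)(P_B/Q_A) = -12.4080 × (10.34/1433.011) ≈ -0.090.
ε < 0: complements.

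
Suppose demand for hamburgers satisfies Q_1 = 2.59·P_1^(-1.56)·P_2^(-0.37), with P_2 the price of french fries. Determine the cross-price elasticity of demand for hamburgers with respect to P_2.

In a log-linear (constant-elasticity) demand function, the coefficient on the exponent of P_2 is the cross-price elasticity.
ε = -0.37. Negative, so hamburgers and french fries are complements.

-0.37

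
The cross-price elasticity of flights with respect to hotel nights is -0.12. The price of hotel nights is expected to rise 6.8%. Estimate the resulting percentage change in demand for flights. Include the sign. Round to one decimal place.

%ΔQ ≈ ε × %ΔP of hotel nights = -0.12 × (6.8%) = -0.8%.

-0.8%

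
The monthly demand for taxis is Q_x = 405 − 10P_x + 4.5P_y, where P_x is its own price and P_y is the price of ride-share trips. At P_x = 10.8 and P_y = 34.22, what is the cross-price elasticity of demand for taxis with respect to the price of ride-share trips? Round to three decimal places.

0.341

At P_x = 10.8 and P_y = 34.22: Q_x = 450.99.
∂Q_x/∂P_y = 4.5.
ε = (∂Q_x/∂P_y)(P_y/Q_x) = 4.5 × (34.22/450.99) ≈ 0.341.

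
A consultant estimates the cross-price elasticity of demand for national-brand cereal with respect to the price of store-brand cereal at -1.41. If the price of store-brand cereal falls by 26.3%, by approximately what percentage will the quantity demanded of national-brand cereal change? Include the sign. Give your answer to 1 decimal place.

37.1%

%ΔQ ≈ ε × %ΔP of store-brand cereal = -1.41 × (-26.3%) = 37.1%.
Demand for national-brand cereal rises by about 37.1%.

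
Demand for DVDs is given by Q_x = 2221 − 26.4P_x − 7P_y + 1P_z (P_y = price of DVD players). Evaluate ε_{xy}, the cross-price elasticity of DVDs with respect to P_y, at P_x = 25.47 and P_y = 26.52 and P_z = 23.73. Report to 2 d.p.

At P_x = 25.47 and P_y = 26.52 and P_z = 23.73: Q_x = 1386.682.
∂Q_x/∂P_y = -7.
ε = (∂Q_x/∂P_y)(P_y/Q_x) = -7 × (26.52/1386.682) ≈ -0.13.

-0.13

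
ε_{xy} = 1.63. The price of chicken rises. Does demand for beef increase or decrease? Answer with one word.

ε > 0 and the price of chicken rises, so the quantity of beef moves in the same direction: it increases.

increase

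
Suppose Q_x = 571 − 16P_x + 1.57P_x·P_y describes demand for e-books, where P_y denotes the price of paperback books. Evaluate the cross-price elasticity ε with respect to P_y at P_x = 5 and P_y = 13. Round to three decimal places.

0.172

At P_x = 5 and P_y = 13: Q_x = 593.05.
∂Q_x/∂P_y = 1.57P_x = 1.57(5) = 7.8500.
ε = (∂Q_x/∂P_y)(P_y/Q_x) = 7.8500 × (13/593.05) ≈ 0.172.
ε > 0: substitutes.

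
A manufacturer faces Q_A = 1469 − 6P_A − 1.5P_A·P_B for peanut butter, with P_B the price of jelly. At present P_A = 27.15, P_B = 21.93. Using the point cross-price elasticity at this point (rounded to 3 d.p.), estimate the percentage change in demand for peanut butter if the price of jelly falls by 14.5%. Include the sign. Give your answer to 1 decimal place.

At P_A = 27.15, P_B = 21.93: Q_A = 413.001.
∂Q_A/∂P_B = -1.5P_A = -40.7250.
ε = (∂Q_A/∂P_B)(P_B/Q_A) = -40.7250 × 21.93/413.001 ≈ -2.162.
%ΔQ_A ≈ ε × %ΔP_B = -2.162 × (-14.5%) = 31.3%.

31.3%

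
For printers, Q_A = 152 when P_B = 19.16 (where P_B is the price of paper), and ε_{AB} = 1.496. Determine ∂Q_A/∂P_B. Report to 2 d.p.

ε = (∂Q_A/∂P_B)·(P_B/Q_A) ⇒ ∂Q_A/∂P_B = ε·Q_A/P_B = 1.496 × 152/19.16 ≈ 11.87.

11.87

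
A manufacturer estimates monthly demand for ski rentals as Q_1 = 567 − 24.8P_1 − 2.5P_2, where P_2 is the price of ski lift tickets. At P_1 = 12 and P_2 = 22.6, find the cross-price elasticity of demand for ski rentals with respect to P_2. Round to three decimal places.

At P_1 = 12 and P_2 = 22.6: Q_1 = 212.9.
∂Q_1/∂P_2 = -2.5.
ε = (∂Q_1/∂P_2)(P_2/Q_1) = -2.5 × (22.6/212.9) ≈ -0.265.

-0.265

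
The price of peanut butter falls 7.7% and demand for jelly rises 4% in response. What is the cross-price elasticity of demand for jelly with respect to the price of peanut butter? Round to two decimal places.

ε = (%ΔQ of jelly) / (%ΔP of peanut butter) = (4%) / (-7.7%) ≈ -0.52.

-0.52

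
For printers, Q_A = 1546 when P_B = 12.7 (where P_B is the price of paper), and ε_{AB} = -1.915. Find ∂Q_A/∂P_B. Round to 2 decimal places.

-233.12

ε = (∂Q_A/∂P_B)·(P_B/Q_A) ⇒ ∂Q_A/∂P_B = ε·Q_A/P_B = -1.915 × 1546/12.7 ≈ -233.12.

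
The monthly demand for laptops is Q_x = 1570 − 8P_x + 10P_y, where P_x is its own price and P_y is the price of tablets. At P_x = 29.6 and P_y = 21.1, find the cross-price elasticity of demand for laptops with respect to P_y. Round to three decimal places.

0.137

At P_x = 29.6 and P_y = 21.1: Q_x = 1544.2.
∂Q_x/∂P_y = 10.
ε = (∂Q_x/∂P_y)(P_y/Q_x) = 10 × (21.1/1544.2) ≈ 0.137.
Since ε > 0, laptops and tablets are substitutes.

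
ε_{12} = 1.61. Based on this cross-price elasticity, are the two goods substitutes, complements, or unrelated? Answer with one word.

ε = 1.61 > 0, so a higher price of good 2 raises demand for good 1: substitutes.

substitutes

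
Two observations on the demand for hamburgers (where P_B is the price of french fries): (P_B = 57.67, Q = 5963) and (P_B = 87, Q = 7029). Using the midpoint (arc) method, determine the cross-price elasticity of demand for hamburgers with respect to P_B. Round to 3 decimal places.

0.405

ΔQ_A = 7029 − 5963 = 1066; ΔP_B = 87 − 57.67 = 29.33.
Midpoints: Q̄_A = 6496.0, P̄_B = 72.34.
ε = (ΔQ_A/Q̄_A)/(ΔP_B/P̄_B) = (1066/6496.0)/(29.33/72.34) ≈ 0.405.
ε > 0: hamburgers and french fries are substitutes.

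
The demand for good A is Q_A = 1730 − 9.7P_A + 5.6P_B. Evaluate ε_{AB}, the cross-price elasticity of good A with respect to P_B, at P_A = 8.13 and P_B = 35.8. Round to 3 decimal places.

At P_A = 8.13 and P_B = 35.8: Q_A = 1851.619.
∂Q_A/∂P_B = 5.6.
ε = (∂Q_A/∂P_B)(P_B/Q_A) = 5.6 × (35.8/1851.619) ≈ 0.108.

0.108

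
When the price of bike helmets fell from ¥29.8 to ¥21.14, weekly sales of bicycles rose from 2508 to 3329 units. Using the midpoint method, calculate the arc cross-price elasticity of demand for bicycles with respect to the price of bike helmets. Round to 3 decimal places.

-0.827

ΔQ_A = 3329 − 2508 = 821; ΔP_B = 21.14 − 29.8 = -8.66.
Midpoints: Q̄_A = 2918.5, P̄_B = 25.47.
ε = (ΔQ_A/Q̄_A)/(ΔP_B/P̄_B) = (821/2918.5)/(-8.66/25.47) ≈ -0.827.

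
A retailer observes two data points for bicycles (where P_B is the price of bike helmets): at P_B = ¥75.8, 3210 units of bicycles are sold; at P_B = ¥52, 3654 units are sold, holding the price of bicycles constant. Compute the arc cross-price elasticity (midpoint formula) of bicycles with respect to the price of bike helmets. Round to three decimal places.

ΔQ_A = 3654 − 3210 = 444; ΔP_B = 52 − 75.8 = -23.8.
Midpoints: Q̄_A = 3432.0, P̄_B = 63.90.
ε = (ΔQ_A/Q̄_A)/(ΔP_B/P̄_B) = (444/3432.0)/(-23.8/63.90) ≈ -0.347.

-0.347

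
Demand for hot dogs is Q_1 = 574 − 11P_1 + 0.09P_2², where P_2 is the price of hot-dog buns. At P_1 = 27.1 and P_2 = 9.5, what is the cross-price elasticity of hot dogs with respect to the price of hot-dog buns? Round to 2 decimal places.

0.06

At P_1 = 27.1 and P_2 = 9.5: Q_1 = 284.022.
∂Q_1/∂P_2 = 0.18P_2 = 0.18(9.5) = 1.7100.
ε = (∂Q_1/∂P_2)(P_2/Q_1) = 1.7100 × (9.5/284.022) ≈ 0.06.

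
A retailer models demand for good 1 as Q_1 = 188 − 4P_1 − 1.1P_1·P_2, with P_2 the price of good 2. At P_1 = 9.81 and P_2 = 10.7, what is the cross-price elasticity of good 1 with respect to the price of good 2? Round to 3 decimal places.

-3.468

At P_1 = 9.81 and P_2 = 10.7: Q_1 = 33.296.
∂Q_1/∂P_2 = -1.1P_1 = -1.1(9.81) = -10.7910.
ε = (∂Q_1/∂P_2)(P_2/Q_1) = -10.7910 × (10.7/33.296) ≈ -3.468.
ε < 0: complements.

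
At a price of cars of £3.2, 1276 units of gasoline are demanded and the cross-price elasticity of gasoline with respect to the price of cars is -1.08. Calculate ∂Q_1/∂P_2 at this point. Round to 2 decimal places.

ε = (∂Q_1/∂P_2)·(P_2/Q_1) ⇒ ∂Q_1/∂P_2 = ε·Q_1/P_2 = -1.08 × 1276/3.2 ≈ -430.65.

-430.65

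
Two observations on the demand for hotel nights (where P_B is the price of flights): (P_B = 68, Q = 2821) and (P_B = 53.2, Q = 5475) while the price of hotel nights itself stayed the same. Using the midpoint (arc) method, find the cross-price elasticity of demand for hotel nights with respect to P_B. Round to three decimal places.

-2.620

ΔQ_A = 5475 − 2821 = 2654; ΔP_B = 53.2 − 68 = -14.8.
Midpoints: Q̄_A = 4148.0, P̄_B = 60.60.
ε = (ΔQ_A/Q̄_A)/(ΔP_B/P̄_B) = (2654/4148.0)/(-14.8/60.60) ≈ -2.620.
ε < 0: hotel nights and flights are complements.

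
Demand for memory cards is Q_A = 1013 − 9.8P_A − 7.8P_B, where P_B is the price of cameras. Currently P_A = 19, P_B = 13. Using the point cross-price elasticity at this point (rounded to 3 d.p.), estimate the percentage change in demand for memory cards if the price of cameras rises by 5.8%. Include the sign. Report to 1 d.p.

At P_A = 19, P_B = 13: Q_A = 725.4.
∂Q_A/∂P_B = -7.8.
ε = (∂Q_A/∂P_B)(P_B/Q_A) = -7.8000 × 13/725.4 ≈ -0.140.
%ΔQ_A ≈ ε × %ΔP_B = -0.140 × (5.8%) = -0.8%.

-0.8%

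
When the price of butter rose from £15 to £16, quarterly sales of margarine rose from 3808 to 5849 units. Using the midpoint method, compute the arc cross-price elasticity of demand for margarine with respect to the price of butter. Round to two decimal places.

ΔQ_A = 5849 − 3808 = 2041; ΔP_B = 16 − 15 = 1.
Midpoints: Q̄_A = 4828.5, P̄_B = 15.50.
ε = (ΔQ_A/Q̄_A)/(ΔP_B/P̄_B) = (2041/4828.5)/(1/15.50) ≈ 6.55.

6.55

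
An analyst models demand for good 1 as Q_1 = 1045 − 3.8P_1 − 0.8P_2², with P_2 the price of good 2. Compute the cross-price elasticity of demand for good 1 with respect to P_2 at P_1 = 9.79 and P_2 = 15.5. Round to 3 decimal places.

-0.471

At P_1 = 9.79 and P_2 = 15.5: Q_1 = 815.598.
∂Q_1/∂P_2 = -1.6P_2 = -1.6(15.5) = -24.8000.
ε = (∂Q_1/∂P_2)(P_2/Q_1) = -24.8000 × (15.5/815.598) ≈ -0.471.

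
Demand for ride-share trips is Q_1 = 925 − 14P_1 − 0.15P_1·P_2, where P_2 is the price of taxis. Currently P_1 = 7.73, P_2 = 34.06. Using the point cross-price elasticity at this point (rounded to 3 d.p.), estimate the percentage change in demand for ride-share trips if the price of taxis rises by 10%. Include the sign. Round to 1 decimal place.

At P_1 = 7.73, P_2 = 34.06: Q_1 = 777.287.
∂Q_1/∂P_2 = -0.15P_1 = -1.1595.
ε = (∂Q_1/∂P_2)(P_2/Q_1) = -1.1595 × 34.06/777.287 ≈ -0.051.
%ΔQ_1 ≈ ε × %ΔP_2 = -0.051 × (10%) = -0.5%.

-0.5%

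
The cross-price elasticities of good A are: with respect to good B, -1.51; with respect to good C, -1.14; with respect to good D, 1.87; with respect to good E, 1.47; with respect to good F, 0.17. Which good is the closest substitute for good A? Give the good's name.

Substitutes have ε > 0. Among the positive values, 1.87 (good D) is largest.

good D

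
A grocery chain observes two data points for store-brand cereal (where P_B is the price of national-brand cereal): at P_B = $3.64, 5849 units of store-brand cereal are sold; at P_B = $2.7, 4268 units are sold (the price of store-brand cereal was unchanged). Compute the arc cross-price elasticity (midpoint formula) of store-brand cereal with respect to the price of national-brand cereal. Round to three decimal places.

1.054

ΔQ_A = 4268 − 5849 = -1581; ΔP_B = 2.7 − 3.64 = -0.94.
Midpoints: Q̄_A = 5058.5, P̄_B = 3.17.
ε = (ΔQ_A/Q̄_A)/(ΔP_B/P̄_B) = (-1581/5058.5)/(-0.94/3.17) ≈ 1.054.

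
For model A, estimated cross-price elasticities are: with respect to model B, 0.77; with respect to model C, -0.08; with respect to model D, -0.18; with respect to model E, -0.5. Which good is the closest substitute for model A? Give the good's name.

model B

Substitutes have ε > 0. Among the positive values, 0.77 (model B) is largest.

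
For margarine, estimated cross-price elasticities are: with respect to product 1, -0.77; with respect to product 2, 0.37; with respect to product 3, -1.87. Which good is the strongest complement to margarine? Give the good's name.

product 3

Complements have ε < 0. The most negative value is -1.87 (product 3).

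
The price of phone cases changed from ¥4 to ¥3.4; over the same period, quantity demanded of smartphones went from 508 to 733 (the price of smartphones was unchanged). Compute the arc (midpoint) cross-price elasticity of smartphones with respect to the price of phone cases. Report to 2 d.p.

-2.24

ΔQ_A = 733 − 508 = 225; ΔP_B = 3.4 − 4 = -0.6.
Midpoints: Q̄_A = 620.5, P̄_B = 3.70.
ε = (ΔQ_A/Q̄_A)/(ΔP_B/P̄_B) = (225/620.5)/(-0.6/3.70) ≈ -2.24.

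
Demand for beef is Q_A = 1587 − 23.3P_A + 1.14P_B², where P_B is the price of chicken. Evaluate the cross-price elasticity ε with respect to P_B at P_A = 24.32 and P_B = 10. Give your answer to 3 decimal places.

At P_A = 24.32 and P_B = 10: Q_A = 1134.344.
∂Q_A/∂P_B = 2.28P_B = 2.28(10) = 22.8000.
ε = (∂Q_A/∂P_B)(P_B/Q_A) = 22.8000 × (10/1134.344) ≈ 0.201.
ε > 0: substitutes.

0.201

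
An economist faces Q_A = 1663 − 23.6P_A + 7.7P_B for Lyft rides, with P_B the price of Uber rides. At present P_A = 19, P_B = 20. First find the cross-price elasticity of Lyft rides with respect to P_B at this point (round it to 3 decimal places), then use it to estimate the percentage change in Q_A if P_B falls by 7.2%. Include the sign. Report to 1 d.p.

-0.8%

At P_A = 19, P_B = 20: Q_A = 1368.6.
∂Q_A/∂P_B = 7.7.
ε = (∂Q_A/∂P_B)(P_B/Q_A) = 7.7000 × 20/1368.6 ≈ 0.113.
%ΔQ_A ≈ ε × %ΔP_B = 0.113 × (-7.2%) = -0.8%.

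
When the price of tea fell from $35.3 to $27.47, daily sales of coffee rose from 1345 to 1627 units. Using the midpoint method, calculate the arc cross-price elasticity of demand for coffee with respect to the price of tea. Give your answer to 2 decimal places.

ΔQ_A = 1627 − 1345 = 282; ΔP_B = 27.47 − 35.3 = -7.83.
Midpoints: Q̄_A = 1486.0, P̄_B = 31.38.
ε = (ΔQ_A/Q̄_A)/(ΔP_B/P̄_B) = (282/1486.0)/(-7.83/31.38) ≈ -0.76.

-0.76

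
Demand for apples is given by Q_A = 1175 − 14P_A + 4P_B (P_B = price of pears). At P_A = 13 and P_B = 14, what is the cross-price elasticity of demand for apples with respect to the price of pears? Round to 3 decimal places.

At P_A = 13 and P_B = 14: Q_A = 1049.
∂Q_A/∂P_B = 4.
ε = (∂Q_A/∂P_B)(P_B/Q_A) = 4 × (14/1049) ≈ 0.053.
Since ε > 0, apples and pears are substitutes.

0.053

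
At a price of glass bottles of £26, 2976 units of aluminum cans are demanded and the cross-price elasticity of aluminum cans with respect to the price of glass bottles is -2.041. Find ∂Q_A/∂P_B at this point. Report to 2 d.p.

ε = (∂Q_A/∂P_B)·(P_B/Q_A) ⇒ ∂Q_A/∂P_B = ε·Q_A/P_B = -2.041 × 2976/26 ≈ -233.62.

-233.62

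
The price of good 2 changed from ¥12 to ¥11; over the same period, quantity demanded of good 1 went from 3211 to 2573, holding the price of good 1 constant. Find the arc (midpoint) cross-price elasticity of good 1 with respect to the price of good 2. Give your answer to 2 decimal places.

2.54

ΔQ_1 = 2573 − 3211 = -638; ΔP_2 = 11 − 12 = -1.
Midpoints: Q̄_1 = 2892.0, P̄_2 = 11.50.
ε = (ΔQ_1/Q̄_1)/(ΔP_2/P̄_2) = (-638/2892.0)/(-1/11.50) ≈ 2.54.
ε > 0: good 1 and good 2 are substitutes.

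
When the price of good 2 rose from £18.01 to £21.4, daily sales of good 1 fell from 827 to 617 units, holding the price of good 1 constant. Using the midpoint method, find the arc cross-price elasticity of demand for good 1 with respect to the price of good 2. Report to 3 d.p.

ΔQ_1 = 617 − 827 = -210; ΔP_2 = 21.4 − 18.01 = 3.39.
Midpoints: Q̄_1 = 722.0, P̄_2 = 19.70.
ε = (ΔQ_1/Q̄_1)/(ΔP_2/P̄_2) = (-210/722.0)/(3.39/19.70) ≈ -1.691.
ε < 0: good 1 and good 2 are complements.

-1.691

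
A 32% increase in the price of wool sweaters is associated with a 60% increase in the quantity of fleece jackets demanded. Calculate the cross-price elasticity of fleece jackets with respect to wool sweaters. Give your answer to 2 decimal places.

ε = (%ΔQ of fleece jackets) / (%ΔP of wool sweaters) = (60%) / (32%) ≈ 1.88.

1.88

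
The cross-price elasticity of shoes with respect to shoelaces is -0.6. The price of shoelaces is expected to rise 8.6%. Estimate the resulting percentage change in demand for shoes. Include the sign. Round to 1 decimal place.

%ΔQ ≈ ε × %ΔP of shoelaces = -0.6 × (8.6%) = -5.2%.
Demand for shoes falls by about 5.2%.

-5.2%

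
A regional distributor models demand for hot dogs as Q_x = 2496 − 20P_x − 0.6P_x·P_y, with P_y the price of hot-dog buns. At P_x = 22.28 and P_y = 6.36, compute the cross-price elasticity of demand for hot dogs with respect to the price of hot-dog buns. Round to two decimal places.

At P_x = 22.28 and P_y = 6.36: Q_x = 1965.380.
∂Q_x/∂P_y = -0.6P_x = -0.6(22.28) = -13.3680.
ε = (∂Q_x/∂P_y)(P_y/Q_x) = -13.3680 × (6.36/1965.380) ≈ -0.04.
ε < 0: complements.

-0.04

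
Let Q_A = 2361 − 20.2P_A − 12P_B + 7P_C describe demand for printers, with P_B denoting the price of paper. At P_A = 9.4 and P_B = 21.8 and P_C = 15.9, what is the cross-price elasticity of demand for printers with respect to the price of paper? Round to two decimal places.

-0.13

At P_A = 9.4 and P_B = 21.8 and P_C = 15.9: Q_A = 2020.82.
∂Q_A/∂P_B = -12.
ε = (∂Q_A/∂P_B)(P_B/Q_A) = -12 × (21.8/2020.82) ≈ -0.13.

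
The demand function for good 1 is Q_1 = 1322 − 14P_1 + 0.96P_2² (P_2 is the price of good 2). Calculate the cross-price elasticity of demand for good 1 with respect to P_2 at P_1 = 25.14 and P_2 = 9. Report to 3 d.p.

At P_1 = 25.14 and P_2 = 9: Q_1 = 1047.8.
∂Q_1/∂P_2 = 1.92P_2 = 1.92(9) = 17.2800.
ε = (∂Q_1/∂P_2)(P_2/Q_1) = 17.2800 × (9/1047.8) ≈ 0.148.

0.148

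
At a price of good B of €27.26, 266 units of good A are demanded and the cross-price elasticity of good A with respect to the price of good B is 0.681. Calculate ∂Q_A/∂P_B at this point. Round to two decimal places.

ε = (∂Q_A/∂P_B)·(P_B/Q_A) ⇒ ∂Q_A/∂P_B = ε·Q_A/P_B = 0.681 × 266/27.26 ≈ 6.65.

6.65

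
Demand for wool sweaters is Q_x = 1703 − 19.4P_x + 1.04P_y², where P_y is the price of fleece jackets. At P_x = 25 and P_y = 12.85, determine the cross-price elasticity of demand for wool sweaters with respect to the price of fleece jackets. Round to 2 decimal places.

0.25

At P_x = 25 and P_y = 12.85: Q_x = 1389.727.
∂Q_x/∂P_y = 2.08P_y = 2.08(12.85) = 26.7280.
ε = (∂Q_x/∂P_y)(P_y/Q_x) = 26.7280 × (12.85/1389.727) ≈ 0.25.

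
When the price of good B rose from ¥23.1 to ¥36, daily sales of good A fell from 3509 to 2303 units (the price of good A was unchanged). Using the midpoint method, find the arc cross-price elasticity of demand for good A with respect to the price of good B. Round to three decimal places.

ΔQ_A = 2303 − 3509 = -1206; ΔP_B = 36 − 23.1 = 12.9.
Midpoints: Q̄_A = 2906.0, P̄_B = 29.55.
ε = (ΔQ_A/Q̄_A)/(ΔP_B/P̄_B) = (-1206/2906.0)/(12.9/29.55) ≈ -0.951.

-0.951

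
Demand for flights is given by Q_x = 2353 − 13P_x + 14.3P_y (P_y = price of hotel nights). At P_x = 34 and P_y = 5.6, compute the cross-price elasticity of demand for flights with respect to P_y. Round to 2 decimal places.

0.04

At P_x = 34 and P_y = 5.6: Q_x = 1991.08.
∂Q_x/∂P_y = 14.3.
ε = (∂Q_x/∂P_y)(P_y/Q_x) = 14.3 × (5.6/1991.08) ≈ 0.04.
Since ε > 0, flights and hotel nights are substitutes.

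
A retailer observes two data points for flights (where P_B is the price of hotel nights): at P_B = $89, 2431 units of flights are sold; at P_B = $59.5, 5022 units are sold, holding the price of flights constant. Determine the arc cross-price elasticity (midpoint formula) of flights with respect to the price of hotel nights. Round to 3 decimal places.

-1.750

ΔQ_A = 5022 − 2431 = 2591; ΔP_B = 59.5 − 89 = -29.5.
Midpoints: Q̄_A = 3726.5, P̄_B = 74.25.
ε = (ΔQ_A/Q̄_A)/(ΔP_B/P̄_B) = (2591/3726.5)/(-29.5/74.25) ≈ -1.750.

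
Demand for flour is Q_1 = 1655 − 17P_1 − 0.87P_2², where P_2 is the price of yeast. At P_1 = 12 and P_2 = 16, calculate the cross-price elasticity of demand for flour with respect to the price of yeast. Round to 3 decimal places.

At P_1 = 12 and P_2 = 16: Q_1 = 1228.28.
∂Q_1/∂P_2 = -1.74P_2 = -1.74(16) = -27.8400.
ε = (∂Q_1/∂P_2)(P_2/Q_1) = -27.8400 × (16/1228.28) ≈ -0.363.

-0.363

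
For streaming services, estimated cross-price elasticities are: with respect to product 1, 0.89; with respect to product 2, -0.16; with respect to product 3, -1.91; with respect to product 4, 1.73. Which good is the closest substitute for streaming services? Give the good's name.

Substitutes have ε > 0. Among the positive values, 1.73 (product 4) is largest.

product 4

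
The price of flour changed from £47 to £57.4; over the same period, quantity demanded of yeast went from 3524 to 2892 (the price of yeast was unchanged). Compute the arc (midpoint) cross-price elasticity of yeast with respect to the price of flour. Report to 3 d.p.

-0.989

ΔQ_A = 2892 − 3524 = -632; ΔP_B = 57.4 − 47 = 10.4.
Midpoints: Q̄_A = 3208.0, P̄_B = 52.20.
ε = (ΔQ_A/Q̄_A)/(ΔP_B/P̄_B) = (-632/3208.0)/(10.4/52.20) ≈ -0.989.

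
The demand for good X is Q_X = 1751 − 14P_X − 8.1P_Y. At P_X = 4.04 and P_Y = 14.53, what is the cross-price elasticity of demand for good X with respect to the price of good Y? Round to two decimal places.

At P_X = 4.04 and P_Y = 14.53: Q_X = 1576.747.
∂Q_X/∂P_Y = -8.1.
ε = (∂Q_X/∂P_Y)(P_Y/Q_X) = -8.1 × (14.53/1576.747) ≈ -0.07.

-0.07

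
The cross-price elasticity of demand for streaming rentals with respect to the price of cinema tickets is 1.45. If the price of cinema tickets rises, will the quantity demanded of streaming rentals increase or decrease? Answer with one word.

ε > 0 and the price of cinema tickets rises, so the quantity of streaming rentals moves in the same direction: it increases.

increase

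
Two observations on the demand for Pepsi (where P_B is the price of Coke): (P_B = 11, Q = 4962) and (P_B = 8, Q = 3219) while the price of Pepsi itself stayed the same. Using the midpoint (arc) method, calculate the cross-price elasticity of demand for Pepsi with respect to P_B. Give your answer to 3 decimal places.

ΔQ_A = 3219 − 4962 = -1743; ΔP_B = 8 − 11 = -3.
Midpoints: Q̄_A = 4090.5, P̄_B = 9.50.
ε = (ΔQ_A/Q̄_A)/(ΔP_B/P̄_B) = (-1743/4090.5)/(-3/9.50) ≈ 1.349.
ε > 0: Pepsi and Coke are substitutes.

1.349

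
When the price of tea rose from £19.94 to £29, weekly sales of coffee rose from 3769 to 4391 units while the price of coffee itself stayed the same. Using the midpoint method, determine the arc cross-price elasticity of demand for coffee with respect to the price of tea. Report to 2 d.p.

0.41

ΔQ_A = 4391 − 3769 = 622; ΔP_B = 29 − 19.94 = 9.06.
Midpoints: Q̄_A = 4080.0, P̄_B = 24.47.
ε = (ΔQ_A/Q̄_A)/(ΔP_B/P̄_B) = (622/4080.0)/(9.06/24.47) ≈ 0.41.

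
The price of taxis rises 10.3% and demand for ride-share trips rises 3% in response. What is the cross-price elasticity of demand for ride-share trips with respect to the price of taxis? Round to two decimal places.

ε = (%ΔQ of ride-share trips) / (%ΔP of taxis) = (3%) / (10.3%) ≈ 0.29.
Positive cross-price elasticity: substitutes.

0.29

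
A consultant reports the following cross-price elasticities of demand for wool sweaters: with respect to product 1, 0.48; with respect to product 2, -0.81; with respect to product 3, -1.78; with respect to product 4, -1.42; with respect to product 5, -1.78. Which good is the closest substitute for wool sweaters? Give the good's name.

product 1

Substitutes have ε > 0. Among the positive values, 0.48 (product 1) is largest.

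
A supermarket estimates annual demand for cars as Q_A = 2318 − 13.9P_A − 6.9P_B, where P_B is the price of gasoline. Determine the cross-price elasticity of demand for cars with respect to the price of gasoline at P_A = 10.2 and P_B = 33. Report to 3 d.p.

At P_A = 10.2 and P_B = 33: Q_A = 1948.52.
∂Q_A/∂P_B = -6.9.
ε = (∂Q_A/∂P_B)(P_B/Q_A) = -6.9 × (33/1948.52) ≈ -0.117.
Since ε < 0, cars and gasoline are complements.

-0.117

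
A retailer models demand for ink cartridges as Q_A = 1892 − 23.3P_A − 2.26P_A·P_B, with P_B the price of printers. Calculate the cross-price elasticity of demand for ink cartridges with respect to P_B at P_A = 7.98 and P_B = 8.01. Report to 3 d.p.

At P_A = 7.98 and P_B = 8.01: Q_A = 1561.607.
∂Q_A/∂P_B = -2.26P_A = -2.26(7.98) = -18.0348.
ε = (∂Q_A/∂P_B)(P_B/Q_A) = -18.0348 × (8.01/1561.607) ≈ -0.093.
ε < 0: complements.

-0.093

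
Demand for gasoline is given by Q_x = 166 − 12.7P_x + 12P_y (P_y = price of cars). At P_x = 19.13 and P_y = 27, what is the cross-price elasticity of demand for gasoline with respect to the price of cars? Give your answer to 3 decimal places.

At P_x = 19.13 and P_y = 27: Q_x = 247.049.
∂Q_x/∂P_y = 12.
ε = (∂Q_x/∂P_y)(P_y/Q_x) = 12 × (27/247.049) ≈ 1.311.
Since ε > 0, gasoline and cars are substitutes.

1.311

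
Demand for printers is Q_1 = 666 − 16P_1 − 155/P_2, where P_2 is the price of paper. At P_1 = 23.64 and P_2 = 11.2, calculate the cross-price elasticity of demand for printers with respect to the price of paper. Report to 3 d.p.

At P_1 = 23.64 and P_2 = 11.2: Q_1 = 273.921.
∂Q_1/∂P_2 = 155/P_2² = 1.2357.
ε = (∂Q_1/∂P_2)(P_2/Q_1) = 1.2357 × (11.2/273.921) ≈ 0.051.
ε > 0: substitutes.

0.051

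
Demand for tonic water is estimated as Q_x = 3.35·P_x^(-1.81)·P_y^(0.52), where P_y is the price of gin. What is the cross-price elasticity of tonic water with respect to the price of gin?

In a log-linear (constant-elasticity) demand function, the coefficient on the exponent of P_y is the cross-price elasticity.
ε = 0.52. Positive, so tonic water and gin are substitutes.

0.52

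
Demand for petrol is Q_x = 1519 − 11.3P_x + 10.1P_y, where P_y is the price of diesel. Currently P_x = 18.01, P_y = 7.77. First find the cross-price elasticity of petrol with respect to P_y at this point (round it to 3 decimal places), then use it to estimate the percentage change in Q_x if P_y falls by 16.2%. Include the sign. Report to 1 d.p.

At P_x = 18.01, P_y = 7.77: Q_x = 1393.964.
∂Q_x/∂P_y = 10.1.
ε = (∂Q_x/∂P_y)(P_y/Q_x) = 10.1000 × 7.77/1393.964 ≈ 0.056.
%ΔQ_x ≈ ε × %ΔP_y = 0.056 × (-16.2%) = -0.9%.

-0.9%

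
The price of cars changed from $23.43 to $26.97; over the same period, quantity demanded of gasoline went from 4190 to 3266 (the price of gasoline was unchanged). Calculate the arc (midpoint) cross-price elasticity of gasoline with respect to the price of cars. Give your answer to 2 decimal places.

ΔQ_A = 3266 − 4190 = -924; ΔP_B = 26.97 − 23.43 = 3.54.
Midpoints: Q̄_A = 3728.0, P̄_B = 25.20.
ε = (ΔQ_A/Q̄_A)/(ΔP_B/P̄_B) = (-924/3728.0)/(3.54/25.20) ≈ -1.76.
ε < 0: gasoline and cars are complements.

-1.76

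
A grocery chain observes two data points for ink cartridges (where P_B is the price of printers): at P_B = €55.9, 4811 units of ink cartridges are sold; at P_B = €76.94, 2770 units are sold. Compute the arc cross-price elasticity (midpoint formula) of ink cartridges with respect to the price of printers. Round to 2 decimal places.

-1.70

ΔQ_A = 2770 − 4811 = -2041; ΔP_B = 76.94 − 55.9 = 21.04.
Midpoints: Q̄_A = 3790.5, P̄_B = 66.42.
ε = (ΔQ_A/Q̄_A)/(ΔP_B/P̄_B) = (-2041/3790.5)/(21.04/66.42) ≈ -1.70.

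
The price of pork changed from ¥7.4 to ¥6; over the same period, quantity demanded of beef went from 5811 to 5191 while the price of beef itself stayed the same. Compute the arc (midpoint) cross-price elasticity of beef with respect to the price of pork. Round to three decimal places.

0.539

ΔQ_A = 5191 − 5811 = -620; ΔP_B = 6 − 7.4 = -1.4.
Midpoints: Q̄_A = 5501.0, P̄_B = 6.70.
ε = (ΔQ_A/Q̄_A)/(ΔP_B/P̄_B) = (-620/5501.0)/(-1.4/6.70) ≈ 0.539.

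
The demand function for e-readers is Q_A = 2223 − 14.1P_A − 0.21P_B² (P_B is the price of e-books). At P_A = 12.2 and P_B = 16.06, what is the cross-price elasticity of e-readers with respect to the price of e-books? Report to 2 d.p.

At P_A = 12.2 and P_B = 16.06: Q_A = 1996.816.
∂Q_A/∂P_B = -0.42P_B = -0.42(16.06) = -6.7452.
ε = (∂Q_A/∂P_B)(P_B/Q_A) = -6.7452 × (16.06/1996.816) ≈ -0.05.
ε < 0: complements.

-0.05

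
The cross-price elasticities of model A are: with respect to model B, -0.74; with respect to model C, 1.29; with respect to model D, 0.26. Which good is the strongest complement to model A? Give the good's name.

model B

Complements have ε < 0. The most negative value is -0.74 (model B).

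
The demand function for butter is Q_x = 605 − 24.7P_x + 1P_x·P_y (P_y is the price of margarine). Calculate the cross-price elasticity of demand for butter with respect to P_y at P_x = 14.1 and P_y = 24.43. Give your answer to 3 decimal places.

0.573

At P_x = 14.1 and P_y = 24.43: Q_x = 601.193.
∂Q_x/∂P_y = 1P_x = 1(14.1) = 14.1000.
ε = (∂Q_x/∂P_y)(P_y/Q_x) = 14.1000 × (24.43/601.193) ≈ 0.573.
ε > 0: substitutes.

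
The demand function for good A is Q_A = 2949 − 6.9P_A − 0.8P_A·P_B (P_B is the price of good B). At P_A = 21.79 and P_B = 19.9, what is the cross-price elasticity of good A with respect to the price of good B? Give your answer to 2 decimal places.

At P_A = 21.79 and P_B = 19.9: Q_A = 2451.752.
∂Q_A/∂P_B = -0.8P_A = -0.8(21.79) = -17.4320.
ε = (∂Q_A/∂P_B)(P_B/Q_A) = -17.4320 × (19.9/2451.752) ≈ -0.14.

-0.14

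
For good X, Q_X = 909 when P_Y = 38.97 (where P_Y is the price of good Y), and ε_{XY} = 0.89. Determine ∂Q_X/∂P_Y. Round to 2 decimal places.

ε = (∂Q_X/∂P_Y)·(P_Y/Q_X) ⇒ ∂Q_X/∂P_Y = ε·Q_X/P_Y = 0.89 × 909/38.97 ≈ 20.76.

20.76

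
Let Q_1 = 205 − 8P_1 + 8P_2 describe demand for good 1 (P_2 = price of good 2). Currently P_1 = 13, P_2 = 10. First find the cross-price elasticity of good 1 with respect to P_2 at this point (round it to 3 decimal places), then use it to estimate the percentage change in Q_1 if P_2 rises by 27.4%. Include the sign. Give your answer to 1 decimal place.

At P_1 = 13, P_2 = 10: Q_1 = 181.
∂Q_1/∂P_2 = 8.
ε = (∂Q_1/∂P_2)(P_2/Q_1) = 8.0000 × 10/181 ≈ 0.442.
%ΔQ_1 ≈ ε × %ΔP_2 = 0.442 × (27.4%) = 12.1%.

12.1%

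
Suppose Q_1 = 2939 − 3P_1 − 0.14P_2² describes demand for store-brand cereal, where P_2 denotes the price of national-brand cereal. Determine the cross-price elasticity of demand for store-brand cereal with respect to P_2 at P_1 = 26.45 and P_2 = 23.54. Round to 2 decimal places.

At P_1 = 26.45 and P_2 = 23.54: Q_1 = 2782.072.
∂Q_1/∂P_2 = -0.28P_2 = -0.28(23.54) = -6.5912.
ε = (∂Q_1/∂P_2)(P_2/Q_1) = -6.5912 × (23.54/2782.072) ≈ -0.06.

-0.06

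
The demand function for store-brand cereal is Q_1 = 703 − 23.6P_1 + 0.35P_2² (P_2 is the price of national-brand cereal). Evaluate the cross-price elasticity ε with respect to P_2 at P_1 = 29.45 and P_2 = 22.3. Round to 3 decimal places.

At P_1 = 29.45 and P_2 = 22.3: Q_1 = 182.032.
∂Q_1/∂P_2 = 0.7P_2 = 0.7(22.3) = 15.6100.
ε = (∂Q_1/∂P_2)(P_2/Q_1) = 15.6100 × (22.3/182.032) ≈ 1.912.

1.912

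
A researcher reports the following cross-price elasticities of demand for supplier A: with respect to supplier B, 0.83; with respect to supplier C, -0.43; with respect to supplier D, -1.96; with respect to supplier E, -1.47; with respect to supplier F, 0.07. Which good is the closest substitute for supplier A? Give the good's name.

Substitutes have ε > 0. Among the positive values, 0.83 (supplier B) is largest.

supplier B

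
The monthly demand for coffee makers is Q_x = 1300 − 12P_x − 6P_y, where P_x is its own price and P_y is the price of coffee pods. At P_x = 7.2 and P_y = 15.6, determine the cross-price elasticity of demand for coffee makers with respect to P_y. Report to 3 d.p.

At P_x = 7.2 and P_y = 15.6: Q_x = 1120.
∂Q_x/∂P_y = -6.
ε = (∂Q_x/∂P_y)(P_y/Q_x) = -6 × (15.6/1120) ≈ -0.084.
Since ε < 0, coffee makers and coffee pods are complements.

-0.084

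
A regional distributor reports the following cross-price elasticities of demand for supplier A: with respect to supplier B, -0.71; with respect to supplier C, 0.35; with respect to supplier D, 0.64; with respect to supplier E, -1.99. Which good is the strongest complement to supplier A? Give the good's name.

Complements have ε < 0. The most negative value is -1.99 (supplier E).

supplier E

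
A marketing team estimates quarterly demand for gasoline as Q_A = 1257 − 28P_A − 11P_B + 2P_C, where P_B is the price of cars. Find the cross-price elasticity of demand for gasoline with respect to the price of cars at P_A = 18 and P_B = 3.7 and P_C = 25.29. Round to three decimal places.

-0.053

At P_A = 18 and P_B = 3.7 and P_C = 25.29: Q_A = 762.88.
∂Q_A/∂P_B = -11.
ε = (∂Q_A/∂P_B)(P_B/Q_A) = -11 × (3.7/762.88) ≈ -0.053.
Since ε < 0, gasoline and cars are complements.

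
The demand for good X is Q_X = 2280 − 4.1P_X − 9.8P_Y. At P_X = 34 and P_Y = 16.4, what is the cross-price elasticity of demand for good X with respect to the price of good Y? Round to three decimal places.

-0.081

At P_X = 34 and P_Y = 16.4: Q_X = 1979.88.
∂Q_X/∂P_Y = -9.8.
ε = (∂Q_X/∂P_Y)(P_Y/Q_X) = -9.8 × (16.4/1979.88) ≈ -0.081.
Since ε < 0, good X and good Y are complements.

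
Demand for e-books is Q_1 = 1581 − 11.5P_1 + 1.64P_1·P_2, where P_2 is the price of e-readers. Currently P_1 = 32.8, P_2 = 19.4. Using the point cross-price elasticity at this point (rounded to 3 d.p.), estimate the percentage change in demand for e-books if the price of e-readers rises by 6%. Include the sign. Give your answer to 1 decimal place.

At P_1 = 32.8, P_2 = 19.4: Q_1 = 2247.365.
∂Q_1/∂P_2 = 1.64P_1 = 53.7920.
ε = (∂Q_1/∂P_2)(P_2/Q_1) = 53.7920 × 19.4/2247.365 ≈ 0.464.
%ΔQ_1 ≈ ε × %ΔP_2 = 0.464 × (6%) = 2.8%.

2.8%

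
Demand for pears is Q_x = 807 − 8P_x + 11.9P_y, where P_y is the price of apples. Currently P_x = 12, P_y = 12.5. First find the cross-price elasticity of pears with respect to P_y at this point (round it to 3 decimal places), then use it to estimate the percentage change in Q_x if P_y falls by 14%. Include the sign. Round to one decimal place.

At P_x = 12, P_y = 12.5: Q_x = 859.75.
∂Q_x/∂P_y = 11.9.
ε = (∂Q_x/∂P_y)(P_y/Q_x) = 11.9000 × 12.5/859.75 ≈ 0.173.
%ΔQ_x ≈ ε × %ΔP_y = 0.173 × (-14%) = -2.4%.

-2.4%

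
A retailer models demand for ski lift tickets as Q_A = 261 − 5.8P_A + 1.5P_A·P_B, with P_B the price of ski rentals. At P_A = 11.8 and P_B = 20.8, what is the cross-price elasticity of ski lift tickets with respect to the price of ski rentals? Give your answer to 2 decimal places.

0.66

At P_A = 11.8 and P_B = 20.8: Q_A = 560.72.
∂Q_A/∂P_B = 1.5P_A = 1.5(11.8) = 17.7000.
ε = (∂Q_A/∂P_B)(P_B/Q_A) = 17.7000 × (20.8/560.72) ≈ 0.66.
ε > 0: substitutes.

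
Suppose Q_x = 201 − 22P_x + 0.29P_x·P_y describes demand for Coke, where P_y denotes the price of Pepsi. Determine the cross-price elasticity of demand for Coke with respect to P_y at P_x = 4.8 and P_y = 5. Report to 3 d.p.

0.068

At P_x = 4.8 and P_y = 5: Q_x = 102.36.
∂Q_x/∂P_y = 0.29P_x = 0.29(4.8) = 1.3920.
ε = (∂Q_x/∂P_y)(P_y/Q_x) = 1.3920 × (5/102.36) ≈ 0.068.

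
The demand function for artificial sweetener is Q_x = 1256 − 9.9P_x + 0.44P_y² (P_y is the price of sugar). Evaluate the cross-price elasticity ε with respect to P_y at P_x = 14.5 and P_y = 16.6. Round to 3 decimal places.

0.197

At P_x = 14.5 and P_y = 16.6: Q_x = 1233.696.
∂Q_x/∂P_y = 0.88P_y = 0.88(16.6) = 14.6080.
ε = (∂Q_x/∂P_y)(P_y/Q_x) = 14.6080 × (16.6/1233.696) ≈ 0.197.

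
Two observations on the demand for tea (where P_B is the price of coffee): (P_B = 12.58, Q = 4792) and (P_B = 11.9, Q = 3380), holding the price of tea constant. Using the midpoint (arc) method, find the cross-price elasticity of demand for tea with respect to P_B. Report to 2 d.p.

ΔQ_A = 3380 − 4792 = -1412; ΔP_B = 11.9 − 12.58 = -0.68.
Midpoints: Q̄_A = 4086.0, P̄_B = 12.24.
ε = (ΔQ_A/Q̄_A)/(ΔP_B/P̄_B) = (-1412/4086.0)/(-0.68/12.24) ≈ 6.22.
ε > 0: tea and coffee are substitutes.

6.22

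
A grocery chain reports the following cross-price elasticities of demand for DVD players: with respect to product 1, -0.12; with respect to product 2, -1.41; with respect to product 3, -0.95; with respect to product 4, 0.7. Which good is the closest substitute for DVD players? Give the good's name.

product 4

Substitutes have ε > 0. Among the positive values, 0.7 (product 4) is largest.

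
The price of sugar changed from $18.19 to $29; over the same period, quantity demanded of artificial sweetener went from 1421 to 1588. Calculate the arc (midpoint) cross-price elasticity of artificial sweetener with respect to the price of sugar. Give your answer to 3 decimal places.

0.242

ΔQ_A = 1588 − 1421 = 167; ΔP_B = 29 − 18.19 = 10.81.
Midpoints: Q̄_A = 1504.5, P̄_B = 23.59.
ε = (ΔQ_A/Q̄_A)/(ΔP_B/P̄_B) = (167/1504.5)/(10.81/23.59) ≈ 0.242.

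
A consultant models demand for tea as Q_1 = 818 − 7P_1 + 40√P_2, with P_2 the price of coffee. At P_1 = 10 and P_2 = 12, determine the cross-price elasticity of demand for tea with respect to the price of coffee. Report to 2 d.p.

At P_1 = 10 and P_2 = 12: Q_1 = 886.564.
∂Q_1/∂P_2 = 40/(2√P_2) = 40/(2√12) = 5.7735.
ε = (∂Q_1/∂P_2)(P_2/Q_1) = 5.7735 × (12/886.564) ≈ 0.08.

0.08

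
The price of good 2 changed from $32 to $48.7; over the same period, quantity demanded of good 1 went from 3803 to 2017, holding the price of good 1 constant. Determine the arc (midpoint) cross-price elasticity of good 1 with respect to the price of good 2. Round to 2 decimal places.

ΔQ_1 = 2017 − 3803 = -1786; ΔP_2 = 48.7 − 32 = 16.7.
Midpoints: Q̄_1 = 2910.0, P̄_2 = 40.35.
ε = (ΔQ_1/Q̄_1)/(ΔP_2/P̄_2) = (-1786/2910.0)/(16.7/40.35) ≈ -1.48.
ε < 0: good 1 and good 2 are complements.

-1.48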